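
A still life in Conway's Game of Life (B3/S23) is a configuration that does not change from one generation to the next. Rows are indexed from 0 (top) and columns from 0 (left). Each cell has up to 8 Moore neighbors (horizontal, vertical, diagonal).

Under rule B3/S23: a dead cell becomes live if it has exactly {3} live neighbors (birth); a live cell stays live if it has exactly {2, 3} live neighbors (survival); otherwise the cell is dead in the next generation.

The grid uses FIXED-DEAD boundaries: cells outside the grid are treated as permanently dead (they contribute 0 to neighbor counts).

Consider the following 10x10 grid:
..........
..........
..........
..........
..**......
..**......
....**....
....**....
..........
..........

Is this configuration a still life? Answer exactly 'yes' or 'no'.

Compute generation 1 and compare to generation 0 (given above):
Generation 1:
..........
..........
..........
..........
..**......
..*.......
.....*....
....**....
..........
..........
Cell (5,3) differs: gen0=1 vs gen1=0 -> NOT a still life.

Answer: no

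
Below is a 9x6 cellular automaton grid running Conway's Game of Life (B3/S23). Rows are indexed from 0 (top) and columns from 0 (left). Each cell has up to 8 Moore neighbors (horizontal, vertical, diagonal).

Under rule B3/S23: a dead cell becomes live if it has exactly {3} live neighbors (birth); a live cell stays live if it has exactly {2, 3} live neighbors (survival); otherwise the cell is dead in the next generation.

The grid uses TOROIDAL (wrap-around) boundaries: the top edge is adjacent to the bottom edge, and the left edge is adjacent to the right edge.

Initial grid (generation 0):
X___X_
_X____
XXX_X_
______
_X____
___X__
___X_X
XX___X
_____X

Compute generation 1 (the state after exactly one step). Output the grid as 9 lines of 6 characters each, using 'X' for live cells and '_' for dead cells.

Answer: X____X
__XX__
XXX___
X_X___
______
__X_X_
__X__X
_____X
_X__X_

Derivation:
Simulating step by step:
Generation 0 (given above): 15 live cells
Generation 1: 16 live cells
(generation 1 grid is the final answer)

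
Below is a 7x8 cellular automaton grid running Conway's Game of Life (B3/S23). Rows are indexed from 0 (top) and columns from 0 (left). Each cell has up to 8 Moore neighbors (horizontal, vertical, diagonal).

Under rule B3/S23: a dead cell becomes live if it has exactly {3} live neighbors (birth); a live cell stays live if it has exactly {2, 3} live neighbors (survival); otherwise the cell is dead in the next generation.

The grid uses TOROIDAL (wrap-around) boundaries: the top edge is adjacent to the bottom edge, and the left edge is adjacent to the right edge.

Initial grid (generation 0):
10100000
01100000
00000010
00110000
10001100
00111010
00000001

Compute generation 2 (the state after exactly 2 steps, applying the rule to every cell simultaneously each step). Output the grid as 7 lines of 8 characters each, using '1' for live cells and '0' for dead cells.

Simulating step by step:
Generation 0 (given above): 15 live cells
Generation 1: 18 live cells
10100000
01100000
01010000
00011100
01000100
00011011
01100001
Generation 2: 19 live cells
(generation 2 grid is the final answer)

Answer: 10010000
10010000
01010000
00010100
00100000
01011111
01100011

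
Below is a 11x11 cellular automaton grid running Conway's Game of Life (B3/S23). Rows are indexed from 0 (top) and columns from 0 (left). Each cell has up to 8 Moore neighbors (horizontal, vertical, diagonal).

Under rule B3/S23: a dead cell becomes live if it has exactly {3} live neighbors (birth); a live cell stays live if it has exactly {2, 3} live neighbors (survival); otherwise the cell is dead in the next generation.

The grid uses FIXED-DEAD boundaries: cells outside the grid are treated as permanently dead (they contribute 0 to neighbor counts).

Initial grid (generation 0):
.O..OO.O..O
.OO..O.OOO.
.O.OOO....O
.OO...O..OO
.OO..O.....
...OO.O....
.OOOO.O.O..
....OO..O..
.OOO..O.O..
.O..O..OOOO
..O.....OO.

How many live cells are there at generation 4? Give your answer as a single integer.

Answer: 32

Derivation:
Simulating step by step:
Generation 0 (given above): 50 live cells
Generation 1: 41 live cells
.OO.OO.O.O.
OO.....OOOO
O..OOO.O..O
O.....O..OO
.O..OOO....
......OO...
..O...O....
......O.OO.
.OOO..O....
.O........O
.......O..O
Generation 2: 33 live cells
OOO...OO.OO
O......O..O
O...OO.O...
OO.O...O.OO
...........
.......O...
.....OO.O..
.O.O.OO....
.OO....O.O.
.O.........
...........
Generation 3: 36 live cells
OO....OOOOO
O....O.O.OO
O...O..O.OO
OO..O.O.O..
........O..
......OO...
....OO.....
.O..OO..O..
OO....O....
.OO........
...........
Generation 4: 32 live cells
OO....OO..O
O....O.....
O...O..O..O
OO...O..O..
.....OO.O..
.....OOO...
....O..O...
OO..O.O....
O....O.....
OOO........
...........
Population at generation 4: 32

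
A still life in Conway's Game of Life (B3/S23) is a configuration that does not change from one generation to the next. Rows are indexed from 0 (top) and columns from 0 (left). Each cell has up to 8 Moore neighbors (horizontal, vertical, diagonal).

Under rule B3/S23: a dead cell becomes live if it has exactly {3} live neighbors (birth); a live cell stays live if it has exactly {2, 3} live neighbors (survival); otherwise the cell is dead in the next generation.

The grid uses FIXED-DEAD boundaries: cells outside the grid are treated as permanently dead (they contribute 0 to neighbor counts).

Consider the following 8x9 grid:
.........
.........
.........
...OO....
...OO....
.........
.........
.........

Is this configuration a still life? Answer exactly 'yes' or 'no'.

Compute generation 1 and compare to generation 0 (given above):
Generation 1:
.........
.........
.........
...OO....
...OO....
.........
.........
.........
The grids are IDENTICAL -> still life.

Answer: yes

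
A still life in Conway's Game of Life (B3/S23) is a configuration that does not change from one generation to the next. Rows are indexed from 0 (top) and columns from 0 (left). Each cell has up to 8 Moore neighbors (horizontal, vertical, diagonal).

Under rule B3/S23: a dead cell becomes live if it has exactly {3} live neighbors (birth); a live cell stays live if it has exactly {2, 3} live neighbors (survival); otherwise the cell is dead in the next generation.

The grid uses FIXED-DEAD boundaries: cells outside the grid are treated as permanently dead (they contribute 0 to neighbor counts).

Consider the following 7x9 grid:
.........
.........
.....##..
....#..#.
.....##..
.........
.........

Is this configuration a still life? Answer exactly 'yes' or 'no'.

Compute generation 1 and compare to generation 0 (given above):
Generation 1:
.........
.........
.....##..
....#..#.
.....##..
.........
.........
The grids are IDENTICAL -> still life.

Answer: yes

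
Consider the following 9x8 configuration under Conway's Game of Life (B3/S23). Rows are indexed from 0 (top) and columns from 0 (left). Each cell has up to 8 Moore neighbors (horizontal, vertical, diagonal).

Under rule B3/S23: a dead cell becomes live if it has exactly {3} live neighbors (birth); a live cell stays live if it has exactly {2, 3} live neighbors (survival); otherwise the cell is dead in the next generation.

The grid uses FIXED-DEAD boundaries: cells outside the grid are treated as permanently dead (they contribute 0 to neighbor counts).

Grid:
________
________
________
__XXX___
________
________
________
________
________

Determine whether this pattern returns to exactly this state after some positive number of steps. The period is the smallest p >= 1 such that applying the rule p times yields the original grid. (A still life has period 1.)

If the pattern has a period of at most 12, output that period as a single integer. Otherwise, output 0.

Answer: 2

Derivation:
Simulating and comparing each generation to the original:
Gen 0 (original, given above): 3 live cells
Gen 1: 3 live cells, differs from original
Gen 2: 3 live cells, MATCHES original -> period = 2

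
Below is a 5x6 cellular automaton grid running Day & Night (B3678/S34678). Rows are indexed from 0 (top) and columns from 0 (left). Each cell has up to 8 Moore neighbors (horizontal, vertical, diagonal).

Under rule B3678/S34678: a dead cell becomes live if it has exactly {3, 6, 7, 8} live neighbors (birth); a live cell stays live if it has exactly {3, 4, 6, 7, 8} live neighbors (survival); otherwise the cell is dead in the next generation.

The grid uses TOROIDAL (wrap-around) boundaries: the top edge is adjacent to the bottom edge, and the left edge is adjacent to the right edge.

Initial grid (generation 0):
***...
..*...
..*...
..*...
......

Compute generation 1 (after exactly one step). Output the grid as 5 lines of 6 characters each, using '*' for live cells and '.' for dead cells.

Simulating step by step:
Generation 0 (given above): 6 live cells
Generation 1: 6 live cells
(generation 1 grid is the final answer)

Answer: .*....
..**..
.*.*..
......
..*...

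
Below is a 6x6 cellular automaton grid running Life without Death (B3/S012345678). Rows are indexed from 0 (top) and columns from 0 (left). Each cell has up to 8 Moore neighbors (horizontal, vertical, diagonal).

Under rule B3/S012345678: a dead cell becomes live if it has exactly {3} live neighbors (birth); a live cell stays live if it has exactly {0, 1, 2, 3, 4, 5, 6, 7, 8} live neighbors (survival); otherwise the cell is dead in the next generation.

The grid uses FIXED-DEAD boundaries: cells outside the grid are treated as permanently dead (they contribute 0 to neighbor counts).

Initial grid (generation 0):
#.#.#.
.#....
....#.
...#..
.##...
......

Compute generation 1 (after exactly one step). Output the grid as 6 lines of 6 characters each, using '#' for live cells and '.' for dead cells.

Answer: ###.#.
.#.#..
....#.
..##..
.##...
......

Derivation:
Simulating step by step:
Generation 0 (given above): 8 live cells
Generation 1: 11 live cells
(generation 1 grid is the final answer)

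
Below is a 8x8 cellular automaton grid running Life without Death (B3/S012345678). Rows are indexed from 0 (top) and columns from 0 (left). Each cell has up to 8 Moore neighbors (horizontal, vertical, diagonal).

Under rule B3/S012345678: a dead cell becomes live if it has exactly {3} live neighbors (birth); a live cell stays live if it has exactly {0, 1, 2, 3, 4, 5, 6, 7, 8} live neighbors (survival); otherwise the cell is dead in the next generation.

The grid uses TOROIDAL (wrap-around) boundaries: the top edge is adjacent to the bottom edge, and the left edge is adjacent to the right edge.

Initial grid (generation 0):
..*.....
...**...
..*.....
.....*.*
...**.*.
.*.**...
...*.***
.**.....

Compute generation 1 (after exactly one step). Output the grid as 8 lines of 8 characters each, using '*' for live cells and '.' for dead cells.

Answer: .**.....
..***...
..***...
...*****
..***.*.
.*.**..*
**.*.***
.***..*.

Derivation:
Simulating step by step:
Generation 0 (given above): 18 live cells
Generation 1: 31 live cells
(generation 1 grid is the final answer)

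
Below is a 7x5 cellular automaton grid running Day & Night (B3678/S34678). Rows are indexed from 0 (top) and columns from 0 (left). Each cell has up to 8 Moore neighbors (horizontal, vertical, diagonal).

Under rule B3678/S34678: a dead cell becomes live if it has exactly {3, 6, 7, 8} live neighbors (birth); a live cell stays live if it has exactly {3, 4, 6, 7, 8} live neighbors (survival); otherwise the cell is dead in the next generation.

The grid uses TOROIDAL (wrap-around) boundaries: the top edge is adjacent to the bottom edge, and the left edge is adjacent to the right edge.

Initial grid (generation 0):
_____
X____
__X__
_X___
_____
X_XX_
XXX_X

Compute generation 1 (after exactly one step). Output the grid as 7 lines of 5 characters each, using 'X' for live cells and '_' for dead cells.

Answer: ____X
_____
_X___
_____
_XX__
X_XX_
XXX_X

Derivation:
Simulating step by step:
Generation 0 (given above): 10 live cells
Generation 1: 11 live cells
(generation 1 grid is the final answer)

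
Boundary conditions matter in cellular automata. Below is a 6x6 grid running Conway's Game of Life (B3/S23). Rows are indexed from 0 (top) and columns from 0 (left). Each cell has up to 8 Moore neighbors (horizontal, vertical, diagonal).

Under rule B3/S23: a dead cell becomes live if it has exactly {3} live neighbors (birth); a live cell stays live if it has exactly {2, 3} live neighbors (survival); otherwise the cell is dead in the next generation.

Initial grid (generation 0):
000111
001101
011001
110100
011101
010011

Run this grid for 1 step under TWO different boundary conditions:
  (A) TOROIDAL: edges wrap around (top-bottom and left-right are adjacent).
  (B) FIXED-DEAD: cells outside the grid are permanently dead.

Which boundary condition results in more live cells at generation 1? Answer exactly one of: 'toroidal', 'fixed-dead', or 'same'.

Under TOROIDAL boundary, generation 1:
000000
010001
000001
000101
000101
010000
Population = 8

Under FIXED-DEAD boundary, generation 1:
001101
010001
100000
100100
000101
010111
Population = 14

Comparison: toroidal=8, fixed-dead=14 -> fixed-dead

Answer: fixed-dead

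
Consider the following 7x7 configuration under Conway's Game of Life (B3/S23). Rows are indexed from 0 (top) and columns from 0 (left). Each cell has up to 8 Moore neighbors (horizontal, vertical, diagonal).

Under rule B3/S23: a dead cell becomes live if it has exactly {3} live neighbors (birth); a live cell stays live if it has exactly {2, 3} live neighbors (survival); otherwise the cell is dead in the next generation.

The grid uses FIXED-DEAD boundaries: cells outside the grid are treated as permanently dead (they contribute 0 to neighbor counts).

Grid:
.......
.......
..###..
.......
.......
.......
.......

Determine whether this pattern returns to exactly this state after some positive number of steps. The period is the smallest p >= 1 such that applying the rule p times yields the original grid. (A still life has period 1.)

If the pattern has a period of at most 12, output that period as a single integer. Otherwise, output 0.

Simulating and comparing each generation to the original:
Gen 0 (original, given above): 3 live cells
Gen 1: 3 live cells, differs from original
Gen 2: 3 live cells, MATCHES original -> period = 2

Answer: 2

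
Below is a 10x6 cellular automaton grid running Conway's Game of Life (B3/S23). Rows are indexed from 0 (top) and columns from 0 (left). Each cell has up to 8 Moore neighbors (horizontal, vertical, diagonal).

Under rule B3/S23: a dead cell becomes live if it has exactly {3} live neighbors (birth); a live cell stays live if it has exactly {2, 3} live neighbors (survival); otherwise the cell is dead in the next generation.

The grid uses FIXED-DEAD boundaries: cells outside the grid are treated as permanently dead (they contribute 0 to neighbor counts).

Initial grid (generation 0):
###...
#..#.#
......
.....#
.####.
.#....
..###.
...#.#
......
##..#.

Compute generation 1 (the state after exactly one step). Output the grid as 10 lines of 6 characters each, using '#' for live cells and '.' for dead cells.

Simulating step by step:
Generation 0 (given above): 20 live cells
Generation 1: 20 live cells
(generation 1 grid is the final answer)

Answer: ###...
#.#...
....#.
..###.
.####.
.#....
..###.
..##..
....#.
......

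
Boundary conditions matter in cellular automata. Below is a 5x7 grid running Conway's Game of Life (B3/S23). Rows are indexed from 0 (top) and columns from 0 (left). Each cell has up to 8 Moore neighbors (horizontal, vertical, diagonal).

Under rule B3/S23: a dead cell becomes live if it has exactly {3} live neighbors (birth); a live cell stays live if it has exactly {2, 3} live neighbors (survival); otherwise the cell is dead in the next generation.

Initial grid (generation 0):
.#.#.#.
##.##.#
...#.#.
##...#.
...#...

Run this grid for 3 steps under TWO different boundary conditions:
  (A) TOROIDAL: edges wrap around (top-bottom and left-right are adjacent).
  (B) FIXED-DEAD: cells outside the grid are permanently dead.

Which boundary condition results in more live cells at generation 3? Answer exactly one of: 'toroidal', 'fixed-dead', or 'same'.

Answer: toroidal

Derivation:
Under TOROIDAL boundary, generation 3:
..#.#..
...#...
.#.#.##
.#.#.##
###.#.#
Population = 16

Under FIXED-DEAD boundary, generation 3:
###....
...#..#
##.####
....##.
.......
Population = 13

Comparison: toroidal=16, fixed-dead=13 -> toroidal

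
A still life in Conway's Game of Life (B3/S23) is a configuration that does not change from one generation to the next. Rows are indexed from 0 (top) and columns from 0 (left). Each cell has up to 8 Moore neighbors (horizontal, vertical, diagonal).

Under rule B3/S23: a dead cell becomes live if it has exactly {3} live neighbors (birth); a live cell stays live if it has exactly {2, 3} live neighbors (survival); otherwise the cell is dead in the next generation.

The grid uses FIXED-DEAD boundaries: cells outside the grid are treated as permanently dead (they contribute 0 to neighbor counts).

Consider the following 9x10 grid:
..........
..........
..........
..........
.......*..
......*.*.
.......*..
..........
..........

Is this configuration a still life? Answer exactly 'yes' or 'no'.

Answer: yes

Derivation:
Compute generation 1 and compare to generation 0 (given above):
Generation 1:
..........
..........
..........
..........
.......*..
......*.*.
.......*..
..........
..........
The grids are IDENTICAL -> still life.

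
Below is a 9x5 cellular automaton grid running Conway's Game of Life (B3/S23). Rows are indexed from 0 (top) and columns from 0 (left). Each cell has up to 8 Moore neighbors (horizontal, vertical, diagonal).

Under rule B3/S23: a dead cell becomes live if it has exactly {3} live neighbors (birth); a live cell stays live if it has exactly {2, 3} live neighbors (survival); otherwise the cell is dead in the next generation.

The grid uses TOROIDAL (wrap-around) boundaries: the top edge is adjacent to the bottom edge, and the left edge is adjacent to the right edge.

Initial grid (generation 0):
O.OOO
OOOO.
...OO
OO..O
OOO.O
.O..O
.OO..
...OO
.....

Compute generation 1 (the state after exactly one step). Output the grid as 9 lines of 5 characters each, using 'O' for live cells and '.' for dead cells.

Answer: O....
.....
.....
.....
..O..
....O
.OO.O
..OO.
O.O..

Derivation:
Simulating step by step:
Generation 0 (given above): 23 live cells
Generation 1: 10 live cells
(generation 1 grid is the final answer)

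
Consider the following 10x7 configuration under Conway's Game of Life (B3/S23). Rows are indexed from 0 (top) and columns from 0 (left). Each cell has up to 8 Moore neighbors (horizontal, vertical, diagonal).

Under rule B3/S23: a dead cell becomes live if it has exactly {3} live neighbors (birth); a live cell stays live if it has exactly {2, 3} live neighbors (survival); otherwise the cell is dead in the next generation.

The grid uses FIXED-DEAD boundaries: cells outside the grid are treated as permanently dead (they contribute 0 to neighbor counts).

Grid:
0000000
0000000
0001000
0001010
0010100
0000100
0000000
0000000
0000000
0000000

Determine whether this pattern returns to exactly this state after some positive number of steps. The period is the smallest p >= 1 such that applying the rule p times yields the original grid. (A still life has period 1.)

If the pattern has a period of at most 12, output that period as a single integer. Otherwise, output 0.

Simulating and comparing each generation to the original:
Gen 0 (original, given above): 6 live cells
Gen 1: 6 live cells, differs from original
Gen 2: 6 live cells, MATCHES original -> period = 2

Answer: 2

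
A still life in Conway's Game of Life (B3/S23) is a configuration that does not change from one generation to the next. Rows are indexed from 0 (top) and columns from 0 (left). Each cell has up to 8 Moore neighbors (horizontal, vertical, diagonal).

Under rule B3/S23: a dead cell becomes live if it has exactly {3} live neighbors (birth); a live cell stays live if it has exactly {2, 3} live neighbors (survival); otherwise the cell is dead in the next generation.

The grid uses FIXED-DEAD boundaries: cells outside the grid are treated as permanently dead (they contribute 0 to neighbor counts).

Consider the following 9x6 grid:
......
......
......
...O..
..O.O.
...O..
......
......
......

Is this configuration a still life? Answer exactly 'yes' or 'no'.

Compute generation 1 and compare to generation 0 (given above):
Generation 1:
......
......
......
...O..
..O.O.
...O..
......
......
......
The grids are IDENTICAL -> still life.

Answer: yes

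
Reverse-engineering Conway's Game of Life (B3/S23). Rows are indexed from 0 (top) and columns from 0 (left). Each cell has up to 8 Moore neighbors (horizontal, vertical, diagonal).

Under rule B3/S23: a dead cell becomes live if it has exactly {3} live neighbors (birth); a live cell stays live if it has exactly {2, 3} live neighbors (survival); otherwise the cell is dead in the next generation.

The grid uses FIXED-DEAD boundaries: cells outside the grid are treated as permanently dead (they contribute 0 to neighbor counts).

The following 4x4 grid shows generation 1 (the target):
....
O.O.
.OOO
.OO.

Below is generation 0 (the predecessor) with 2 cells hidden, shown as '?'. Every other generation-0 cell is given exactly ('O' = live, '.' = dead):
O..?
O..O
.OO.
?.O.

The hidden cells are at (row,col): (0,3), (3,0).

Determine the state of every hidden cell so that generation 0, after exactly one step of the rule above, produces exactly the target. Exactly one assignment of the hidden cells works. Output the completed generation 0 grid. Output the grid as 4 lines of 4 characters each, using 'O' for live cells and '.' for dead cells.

Hidden generation-0 cells (in order): (0,3), (3,0).
A hidden cell only influences target cells in its own 3x3 neighborhood. Try each of the 2^2 = 4 assignments, step the completed generation 0 forward once under B3/S23, and compare with the target:
  (0,3)=. (3,0)=. -> step reproduces the target at every cell -> ACCEPT
  (0,3)=. (3,0)=O -> step gives (2,0)='O' but target has '.' -> reject
  (0,3)=O (3,0)=. -> step gives (1,2)='.' but target has 'O' -> reject
  (0,3)=O (3,0)=O -> step gives (1,2)='.' but target has 'O' -> reject
Unique solution: (0,3)=dead, (3,0)=dead.
Check: live-neighbor counts of every cell in the completed generation 0:
1211
2431
2333
1322
Applying B3/S23 to generation 0 with these counts gives:
....
O.O.
.OOO
.OO.
which matches the target exactly.

Answer: O...
O..O
.OO.
..O.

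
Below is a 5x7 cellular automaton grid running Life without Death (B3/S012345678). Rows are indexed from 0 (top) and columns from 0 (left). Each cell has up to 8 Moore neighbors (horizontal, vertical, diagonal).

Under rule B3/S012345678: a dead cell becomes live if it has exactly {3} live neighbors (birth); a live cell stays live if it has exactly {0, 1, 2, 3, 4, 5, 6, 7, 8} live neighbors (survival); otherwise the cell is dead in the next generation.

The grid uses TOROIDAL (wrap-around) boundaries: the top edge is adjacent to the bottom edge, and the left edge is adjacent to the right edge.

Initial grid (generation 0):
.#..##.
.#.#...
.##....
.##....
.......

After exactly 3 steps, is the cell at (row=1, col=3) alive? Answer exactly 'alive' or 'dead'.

Answer: alive

Derivation:
Simulating step by step:
Generation 0 (given above): 9 live cells
Generation 1: 16 live cells
.##.##.
##.##..
####...
.##....
.##....
Generation 2: 20 live cells
.##.##.
##.####
#####..
.##....
###....
Generation 3: 20 live cells
.##.##.
##.####
#####..
.##....
###....

Cell (1,3) at generation 3: 1 -> alive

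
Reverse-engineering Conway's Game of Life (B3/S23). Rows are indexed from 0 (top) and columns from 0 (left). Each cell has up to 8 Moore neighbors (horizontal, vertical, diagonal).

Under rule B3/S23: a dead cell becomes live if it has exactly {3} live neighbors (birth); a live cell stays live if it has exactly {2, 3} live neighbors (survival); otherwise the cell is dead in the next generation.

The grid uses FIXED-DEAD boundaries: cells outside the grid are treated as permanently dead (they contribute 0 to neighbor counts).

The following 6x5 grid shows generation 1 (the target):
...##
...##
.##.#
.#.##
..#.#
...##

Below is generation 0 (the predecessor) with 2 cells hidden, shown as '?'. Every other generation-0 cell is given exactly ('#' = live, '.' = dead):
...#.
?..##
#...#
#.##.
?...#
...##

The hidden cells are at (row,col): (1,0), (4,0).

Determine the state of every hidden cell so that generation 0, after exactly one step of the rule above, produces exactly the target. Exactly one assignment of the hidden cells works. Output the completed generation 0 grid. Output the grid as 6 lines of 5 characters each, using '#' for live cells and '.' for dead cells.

Hidden generation-0 cells (in order): (1,0), (4,0).
A hidden cell only influences target cells in its own 3x3 neighborhood. Try each of the 2^2 = 4 assignments, step the completed generation 0 forward once under B3/S23, and compare with the target:
  (1,0)=. (4,0)=. -> step reproduces the target at every cell -> ACCEPT
  (1,0)=. (4,0)=# -> step gives (3,0)='#' but target has '.' -> reject
  (1,0)=# (4,0)=. -> step gives (2,0)='#' but target has '.' -> reject
  (1,0)=# (4,0)=# -> step gives (2,0)='#' but target has '.' -> reject
Unique solution: (1,0)=dead, (4,0)=dead.
Check: live-neighbor counts of every cell in the completed generation 0:
00223
11233
13353
13133
12353
00122
Applying B3/S23 to generation 0 with these counts gives:
...##
...##
.##.#
.#.##
..#.#
...##
which matches the target exactly.

Answer: ...#.
...##
#...#
#.##.
....#
...##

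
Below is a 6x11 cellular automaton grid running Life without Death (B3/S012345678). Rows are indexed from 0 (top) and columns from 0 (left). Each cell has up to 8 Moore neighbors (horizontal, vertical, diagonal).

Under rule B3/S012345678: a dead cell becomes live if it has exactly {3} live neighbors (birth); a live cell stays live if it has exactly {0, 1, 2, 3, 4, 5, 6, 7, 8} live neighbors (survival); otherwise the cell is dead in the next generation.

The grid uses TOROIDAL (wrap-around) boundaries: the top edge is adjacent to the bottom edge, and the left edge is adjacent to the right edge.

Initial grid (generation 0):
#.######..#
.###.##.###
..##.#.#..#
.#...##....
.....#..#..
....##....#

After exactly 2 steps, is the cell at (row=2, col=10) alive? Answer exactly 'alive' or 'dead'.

Answer: alive

Derivation:
Simulating step by step:
Generation 0 (given above): 29 live cells
Generation 1: 36 live cells
#.#######.#
.###.##.###
..##.#.##.#
.##..###...
.....#..#..
#...##.#.##
Generation 2: 43 live cells
#.#######.#
.###.##.###
..##.#.##.#
.###.###.#.
##...#..###
##..##.#.##

Cell (2,10) at generation 2: 1 -> alive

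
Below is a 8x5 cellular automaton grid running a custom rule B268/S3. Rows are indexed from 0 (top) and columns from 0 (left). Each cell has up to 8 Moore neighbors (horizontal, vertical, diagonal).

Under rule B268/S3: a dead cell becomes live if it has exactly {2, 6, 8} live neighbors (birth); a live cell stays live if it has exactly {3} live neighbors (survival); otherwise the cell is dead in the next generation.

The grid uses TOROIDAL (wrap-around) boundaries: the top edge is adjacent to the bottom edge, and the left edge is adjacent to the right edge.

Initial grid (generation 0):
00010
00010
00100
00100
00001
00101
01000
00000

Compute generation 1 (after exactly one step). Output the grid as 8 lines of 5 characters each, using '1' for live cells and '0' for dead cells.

Simulating step by step:
Generation 0 (given above): 8 live cells
Generation 1: 13 live cells
(generation 1 grid is the final answer)

Answer: 00101
00001
01000
01000
11100
01000
10110
00100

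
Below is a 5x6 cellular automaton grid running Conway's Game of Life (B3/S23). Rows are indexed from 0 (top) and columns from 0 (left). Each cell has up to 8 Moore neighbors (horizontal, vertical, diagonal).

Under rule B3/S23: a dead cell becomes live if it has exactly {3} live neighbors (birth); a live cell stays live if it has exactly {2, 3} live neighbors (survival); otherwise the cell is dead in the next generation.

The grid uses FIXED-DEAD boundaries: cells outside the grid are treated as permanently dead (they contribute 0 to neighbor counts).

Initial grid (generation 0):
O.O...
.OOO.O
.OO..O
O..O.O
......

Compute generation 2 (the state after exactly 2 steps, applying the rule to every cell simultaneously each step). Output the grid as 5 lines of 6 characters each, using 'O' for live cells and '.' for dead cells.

Simulating step by step:
Generation 0 (given above): 12 live cells
Generation 1: 10 live cells
..OO..
O..OO.
O....O
.OO.O.
......
Generation 2: 11 live cells
(generation 2 grid is the final answer)

Answer: ..OOO.
.OOOO.
O.O..O
.O....
......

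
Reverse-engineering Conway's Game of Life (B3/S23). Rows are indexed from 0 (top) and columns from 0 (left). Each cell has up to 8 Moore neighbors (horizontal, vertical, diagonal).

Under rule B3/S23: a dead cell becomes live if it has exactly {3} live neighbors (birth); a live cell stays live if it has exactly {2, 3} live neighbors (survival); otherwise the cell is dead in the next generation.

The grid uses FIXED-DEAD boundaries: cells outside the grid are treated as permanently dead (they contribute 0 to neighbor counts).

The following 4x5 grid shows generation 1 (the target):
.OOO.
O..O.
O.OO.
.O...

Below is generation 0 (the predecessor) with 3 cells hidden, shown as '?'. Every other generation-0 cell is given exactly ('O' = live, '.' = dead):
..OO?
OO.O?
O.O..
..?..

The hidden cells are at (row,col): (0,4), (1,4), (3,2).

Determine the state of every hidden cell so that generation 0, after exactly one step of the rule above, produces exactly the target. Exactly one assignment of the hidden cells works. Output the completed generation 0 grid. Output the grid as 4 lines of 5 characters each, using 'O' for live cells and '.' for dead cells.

Hidden generation-0 cells (in order): (0,4), (1,4), (3,2).
A hidden cell only influences target cells in its own 3x3 neighborhood. Try each of the 2^3 = 8 assignments, step the completed generation 0 forward once under B3/S23, and compare with the target:
  (0,4)=. (1,4)=. (3,2)=. -> step gives (2,3)='.' but target has 'O' -> reject
  (0,4)=. (1,4)=. (3,2)=O -> step reproduces the target at every cell -> ACCEPT
  (0,4)=. (1,4)=O (3,2)=. -> step gives (0,4)='O' but target has '.' -> reject
  (0,4)=. (1,4)=O (3,2)=O -> step gives (0,4)='O' but target has '.' -> reject
  (0,4)=O (1,4)=. (3,2)=. -> step gives (0,4)='O' but target has '.' -> reject
  (0,4)=O (1,4)=. (3,2)=O -> step gives (0,4)='O' but target has '.' -> reject
  (0,4)=O (1,4)=O (3,2)=. -> step gives (0,3)='.' but target has 'O' -> reject
  (0,4)=O (1,4)=O (3,2)=O -> step gives (0,3)='.' but target has 'O' -> reject
Unique solution: (0,4)=dead, (1,4)=dead, (3,2)=live.
Check: live-neighbor counts of every cell in the completed generation 0:
23322
24532
25331
13120
Applying B3/S23 to generation 0 with these counts gives:
.OOO.
O..O.
O.OO.
.O...
which matches the target exactly.

Answer: ..OO.
OO.O.
O.O..
..O..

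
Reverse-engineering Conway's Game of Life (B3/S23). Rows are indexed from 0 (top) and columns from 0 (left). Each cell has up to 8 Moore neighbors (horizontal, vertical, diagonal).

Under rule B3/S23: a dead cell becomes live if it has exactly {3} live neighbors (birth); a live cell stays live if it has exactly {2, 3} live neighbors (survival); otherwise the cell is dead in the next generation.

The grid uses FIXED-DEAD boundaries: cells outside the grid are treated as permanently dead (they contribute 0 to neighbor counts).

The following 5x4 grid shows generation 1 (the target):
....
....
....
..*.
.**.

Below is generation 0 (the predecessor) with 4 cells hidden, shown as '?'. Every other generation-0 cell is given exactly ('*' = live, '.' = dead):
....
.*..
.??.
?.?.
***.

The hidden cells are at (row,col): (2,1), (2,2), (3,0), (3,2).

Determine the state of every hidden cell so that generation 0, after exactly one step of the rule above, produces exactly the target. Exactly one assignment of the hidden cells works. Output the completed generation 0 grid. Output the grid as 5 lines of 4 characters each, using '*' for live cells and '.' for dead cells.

Hidden generation-0 cells (in order): (2,1), (2,2), (3,0), (3,2).
A hidden cell only influences target cells in its own 3x3 neighborhood. Try each of the 2^4 = 16 assignments, step the completed generation 0 forward once under B3/S23, and compare with the target:
  (2,1)=. (2,2)=. (3,0)=. (3,2)=. -> step gives (3,1)='*' but target has '.' -> reject
  (2,1)=. (2,2)=. (3,0)=. (3,2)=* -> step reproduces the target at every cell -> ACCEPT
  (2,1)=. (2,2)=. (3,0)=* (3,2)=. -> step gives (3,0)='*' but target has '.' -> reject
  (2,1)=. (2,2)=. (3,0)=* (3,2)=* -> step gives (2,1)='*' but target has '.' -> reject
  (2,1)=. (2,2)=* (3,0)=. (3,2)=. -> step gives (4,2)='.' but target has '*' -> reject
  (2,1)=. (2,2)=* (3,0)=. (3,2)=* -> step gives (2,1)='*' but target has '.' -> reject
  (2,1)=. (2,2)=* (3,0)=* (3,2)=. -> step gives (2,1)='*' but target has '.' -> reject
  (2,1)=. (2,2)=* (3,0)=* (3,2)=* -> step gives (2,2)='*' but target has '.' -> reject
  (2,1)=* (2,2)=. (3,0)=. (3,2)=. -> step gives (3,0)='*' but target has '.' -> reject
  (2,1)=* (2,2)=. (3,0)=. (3,2)=* -> step gives (2,1)='*' but target has '.' -> reject
  (2,1)=* (2,2)=. (3,0)=* (3,2)=. -> step gives (2,0)='*' but target has '.' -> reject
  (2,1)=* (2,2)=. (3,0)=* (3,2)=* -> step gives (2,0)='*' but target has '.' -> reject
  (2,1)=* (2,2)=* (3,0)=. (3,2)=. -> step gives (1,1)='*' but target has '.' -> reject
  (2,1)=* (2,2)=* (3,0)=. (3,2)=* -> step gives (1,1)='*' but target has '.' -> reject
  (2,1)=* (2,2)=* (3,0)=* (3,2)=. -> step gives (1,1)='*' but target has '.' -> reject
  (2,1)=* (2,2)=* (3,0)=* (3,2)=* -> step gives (1,1)='*' but target has '.' -> reject
Unique solution: (2,1)=dead, (2,2)=dead, (3,0)=dead, (3,2)=live.
Check: live-neighbor counts of every cell in the completed generation 0:
1110
1010
1221
2422
1322
Applying B3/S23 to generation 0 with these counts gives:
....
....
....
..*.
.**.
which matches the target exactly.

Answer: ....
.*..
....
..*.
***.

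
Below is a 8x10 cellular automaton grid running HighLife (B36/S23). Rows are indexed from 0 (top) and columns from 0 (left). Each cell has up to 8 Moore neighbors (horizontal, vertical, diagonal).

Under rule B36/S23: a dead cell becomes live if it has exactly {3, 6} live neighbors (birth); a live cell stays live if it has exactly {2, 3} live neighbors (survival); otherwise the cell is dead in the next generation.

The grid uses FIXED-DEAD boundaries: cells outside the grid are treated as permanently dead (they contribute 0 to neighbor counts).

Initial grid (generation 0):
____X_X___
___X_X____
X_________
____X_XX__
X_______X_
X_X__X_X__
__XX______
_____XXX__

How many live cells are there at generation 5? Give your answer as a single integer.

Simulating step by step:
Generation 0 (given above): 19 live cells
Generation 1: 20 live cells
____XX____
____XX____
____XXX___
_______X__
_X___X__X_
__XX______
_XXXXX_X__
______X___
Generation 2: 19 live cells
____XX____
___X______
____X_X___
____X__X__
__X_______
_____XX___
_X__XXX___
__XXXXX___
Generation 3: 16 live cells
____X_____
___X______
___XXX____
___X_X____
_____XX___
____X_X___
__X____X__
__XX__X___
Generation 4: 16 live cells
__________
___X_X____
__XX_X____
___XX_____
______X___
______XX__
__X__XXX__
__XX______
Generation 5: 19 live cells
__________
__XX______
__X_XX____
__XXXX____
_____XXX__
__________
__XX_X_X__
__XX__X___
Population at generation 5: 19

Answer: 19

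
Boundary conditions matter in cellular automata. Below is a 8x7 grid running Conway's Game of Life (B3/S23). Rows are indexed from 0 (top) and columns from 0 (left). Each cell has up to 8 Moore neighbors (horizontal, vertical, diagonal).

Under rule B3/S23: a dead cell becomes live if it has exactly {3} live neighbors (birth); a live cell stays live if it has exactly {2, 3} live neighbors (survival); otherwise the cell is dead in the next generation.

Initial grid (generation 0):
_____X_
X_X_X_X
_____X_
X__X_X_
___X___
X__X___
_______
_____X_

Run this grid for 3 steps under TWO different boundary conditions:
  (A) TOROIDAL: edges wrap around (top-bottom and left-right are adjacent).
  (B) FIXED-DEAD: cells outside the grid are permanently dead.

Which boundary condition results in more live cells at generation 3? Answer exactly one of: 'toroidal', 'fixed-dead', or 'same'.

Answer: toroidal

Derivation:
Under TOROIDAL boundary, generation 3:
____XXX
X__X___
_XX____
X__X__X
____XX_
_______
_______
_______
Population = 12

Under FIXED-DEAD boundary, generation 3:
_____X_
____X_X
______X
___XX__
_______
_______
_______
_______
Population = 6

Comparison: toroidal=12, fixed-dead=6 -> toroidal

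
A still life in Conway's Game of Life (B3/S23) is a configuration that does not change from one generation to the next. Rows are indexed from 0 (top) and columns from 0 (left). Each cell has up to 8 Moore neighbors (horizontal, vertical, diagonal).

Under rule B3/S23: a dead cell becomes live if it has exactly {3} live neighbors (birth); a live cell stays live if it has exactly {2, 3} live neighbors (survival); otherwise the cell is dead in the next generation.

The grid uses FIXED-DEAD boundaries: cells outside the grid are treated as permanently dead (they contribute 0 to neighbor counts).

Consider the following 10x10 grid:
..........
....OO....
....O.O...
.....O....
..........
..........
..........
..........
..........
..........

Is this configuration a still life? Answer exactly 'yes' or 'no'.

Answer: yes

Derivation:
Compute generation 1 and compare to generation 0 (given above):
Generation 1:
..........
....OO....
....O.O...
.....O....
..........
..........
..........
..........
..........
..........
The grids are IDENTICAL -> still life.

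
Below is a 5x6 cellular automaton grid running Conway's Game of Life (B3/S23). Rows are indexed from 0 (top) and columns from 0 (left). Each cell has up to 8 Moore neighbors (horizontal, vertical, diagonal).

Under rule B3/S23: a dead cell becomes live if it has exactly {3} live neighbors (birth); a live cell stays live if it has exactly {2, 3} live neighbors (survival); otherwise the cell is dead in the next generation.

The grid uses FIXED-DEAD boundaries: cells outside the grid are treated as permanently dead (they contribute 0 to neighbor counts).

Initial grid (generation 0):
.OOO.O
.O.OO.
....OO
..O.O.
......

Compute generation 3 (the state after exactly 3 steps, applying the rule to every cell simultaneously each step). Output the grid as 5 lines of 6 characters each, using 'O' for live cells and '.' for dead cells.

Answer: ......
.O.O..
..OO.O
..O..O
...OOO

Derivation:
Simulating step by step:
Generation 0 (given above): 11 live cells
Generation 1: 8 live cells
.O.O..
.O....
..O..O
...OOO
......
Generation 2: 9 live cells
..O...
.O....
..OO.O
...OOO
....O.
Generation 3: 10 live cells
(generation 3 grid is the final answer)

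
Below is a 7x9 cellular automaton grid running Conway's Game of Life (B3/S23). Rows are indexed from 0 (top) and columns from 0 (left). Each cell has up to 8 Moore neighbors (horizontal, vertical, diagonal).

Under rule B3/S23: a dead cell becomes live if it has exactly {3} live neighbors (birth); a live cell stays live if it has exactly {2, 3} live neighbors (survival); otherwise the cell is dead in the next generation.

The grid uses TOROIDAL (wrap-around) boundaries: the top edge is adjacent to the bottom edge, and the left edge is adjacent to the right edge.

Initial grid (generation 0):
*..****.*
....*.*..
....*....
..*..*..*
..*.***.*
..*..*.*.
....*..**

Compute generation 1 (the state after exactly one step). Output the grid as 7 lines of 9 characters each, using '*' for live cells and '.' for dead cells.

Simulating step by step:
Generation 0 (given above): 23 live cells
Generation 1: 15 live cells
(generation 1 grid is the final answer)

Answer: *..*..*.*
......**.
...**....
......**.
.**.*...*
.........
*........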